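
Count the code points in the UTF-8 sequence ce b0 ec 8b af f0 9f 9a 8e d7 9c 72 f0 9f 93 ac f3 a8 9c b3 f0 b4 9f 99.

Byte at offset 0: 0xCE = 11001110 → 2-byte char (#1). Advance 2.
Byte at offset 2: 0xEC = 11101100 → 3-byte char (#2). Advance 3.
Byte at offset 5: 0xF0 = 11110000 → 4-byte char (#3). Advance 4.
Byte at offset 9: 0xD7 = 11010111 → 2-byte char (#4). Advance 2.
Byte at offset 11: 0x72 = 01110010 → 1-byte char (#5). Advance 1.
Byte at offset 12: 0xF0 = 11110000 → 4-byte char (#6). Advance 4.
Byte at offset 16: 0xF3 = 11110011 → 4-byte char (#7). Advance 4.
Byte at offset 20: 0xF0 = 11110000 → 4-byte char (#8). Advance 4.
Reached end at offset 24 after 8 code points.

8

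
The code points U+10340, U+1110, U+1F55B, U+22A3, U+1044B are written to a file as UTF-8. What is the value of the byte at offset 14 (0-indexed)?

U+10340 → 4-byte form F0 90 8D 80 at offsets 0–3.
U+1110 → 3-byte form E1 84 90 at offsets 4–6.
U+1F55B → 4-byte form F0 9F 95 9B at offsets 7–10.
U+22A3 → 3-byte form E2 8A A3 at offsets 11–13.
U+1044B → 4-byte form F0 90 91 8B at offsets 14–17.
Offset 14 falls in char 5's range; it's byte 1 of F0 90 91 8B = 0xF0.

0xF0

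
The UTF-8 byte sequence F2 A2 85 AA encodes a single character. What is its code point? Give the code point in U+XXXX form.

Leading byte 0xF2 = 11110010 matches 11110xxx → 4-byte sequence.
Byte 1: 0xF2 = 11110010, payload 010 (3 bits).
Byte 2: 0xA2 = 10100010 (10xxxxxx ✓), payload 100010.
Byte 3: 0x85 = 10000101 (10xxxxxx ✓), payload 000101.
Byte 4: 0xAA = 10101010 (10xxxxxx ✓), payload 101010.
Concatenate: 010100010000101101010 = 0xA216A (21 bits → U+A216A).

U+A216A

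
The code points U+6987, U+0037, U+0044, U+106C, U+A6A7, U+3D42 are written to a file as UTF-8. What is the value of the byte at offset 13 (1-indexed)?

1-indexed offset 13 is 0-indexed offset 12.
U+6987 → 3-byte form E6 A6 87 at offsets 0–2.
U+0037 → 1-byte form 37 at offsets 3–3.
U+0044 → 1-byte form 44 at offsets 4–4.
U+106C → 3-byte form E1 81 AC at offsets 5–7.
U+A6A7 → 3-byte form EA 9A A7 at offsets 8–10.
U+3D42 → 3-byte form E3 B5 82 at offsets 11–13.
Offset 12 falls in char 6's range; it's byte 2 of E3 B5 82 = 0xB5.

0xB5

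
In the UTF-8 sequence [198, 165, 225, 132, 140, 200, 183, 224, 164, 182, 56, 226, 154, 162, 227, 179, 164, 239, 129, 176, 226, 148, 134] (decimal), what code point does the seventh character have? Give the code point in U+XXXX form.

Offset 0: leading byte 0xC6 = 11000110 → 2-byte char #1 = C6 A5.
Offset 2: leading byte 0xE1 = 11100001 → 3-byte char #2 = E1 84 8C.
Offset 5: leading byte 0xC8 = 11001000 → 2-byte char #3 = C8 B7.
Offset 7: leading byte 0xE0 = 11100000 → 3-byte char #4 = E0 A4 B6.
Offset 10: leading byte 0x38 = 00111000 → 1-byte char #5 = 38.
Offset 11: leading byte 0xE2 = 11100010 → 3-byte char #6 = E2 9A A2.
Offset 14: leading byte 0xE3 = 11100011 → 3-byte char #7 = E3 B3 A4.
Leading byte 0xE3 = 11100011 matches 1110xxxx → 3-byte sequence.
Byte 1: 0xE3 = 11100011, payload 0011 (4 bits).
Byte 2: 0xB3 = 10110011 (10xxxxxx ✓), payload 110011.
Byte 3: 0xA4 = 10100100 (10xxxxxx ✓), payload 100100.
Concatenate: 0011110011100100 = 0x3CE4 (16 bits → U+3CE4).

U+3CE4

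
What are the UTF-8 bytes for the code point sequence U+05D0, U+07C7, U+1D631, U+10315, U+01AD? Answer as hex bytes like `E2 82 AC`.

D7 90 DF 87 F0 9D 98 B1 F0 90 8C 95 C6 AD

U+05D0: 2-byte form → D7 90.
U+07C7: 2-byte form → DF 87.
U+1D631: 4-byte form → F0 9D 98 B1.
U+10315: 4-byte form → F0 90 8C 95.
U+01AD: 2-byte form → C6 AD.
Concatenated (14 bytes): D7 90 DF 87 F0 9D 98 B1 F0 90 8C 95 C6 AD.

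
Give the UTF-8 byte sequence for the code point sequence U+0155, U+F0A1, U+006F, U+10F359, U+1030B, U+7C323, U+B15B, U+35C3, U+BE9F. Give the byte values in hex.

C5 95 EF 82 A1 6F F4 8F 8D 99 F0 90 8C 8B F1 BC 8C A3 EB 85 9B E3 97 83 EB BA 9F

U+0155: 2-byte form → C5 95.
U+F0A1: 3-byte form → EF 82 A1.
U+006F: 1-byte form → 6F.
U+10F359: 4-byte form → F4 8F 8D 99.
U+1030B: 4-byte form → F0 90 8C 8B.
U+7C323: 4-byte form → F1 BC 8C A3.
U+B15B: 3-byte form → EB 85 9B.
U+35C3: 3-byte form → E3 97 83.
U+BE9F: 3-byte form → EB BA 9F.
Concatenated (27 bytes): C5 95 EF 82 A1 6F F4 8F 8D 99 F0 90 8C 8B F1 BC 8C A3 EB 85 9B E3 97 83 EB BA 9F.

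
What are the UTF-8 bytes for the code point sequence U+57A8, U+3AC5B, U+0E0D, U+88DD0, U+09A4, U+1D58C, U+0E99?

U+57A8: 3-byte form → E5 9E A8.
U+3AC5B: 4-byte form → F0 BA B1 9B.
U+0E0D: 3-byte form → E0 B8 8D.
U+88DD0: 4-byte form → F2 88 B7 90.
U+09A4: 3-byte form → E0 A6 A4.
U+1D58C: 4-byte form → F0 9D 96 8C.
U+0E99: 3-byte form → E0 BA 99.
Concatenated (24 bytes): E5 9E A8 F0 BA B1 9B E0 B8 8D F2 88 B7 90 E0 A6 A4 F0 9D 96 8C E0 BA 99.

E5 9E A8 F0 BA B1 9B E0 B8 8D F2 88 B7 90 E0 A6 A4 F0 9D 96 8C E0 BA 99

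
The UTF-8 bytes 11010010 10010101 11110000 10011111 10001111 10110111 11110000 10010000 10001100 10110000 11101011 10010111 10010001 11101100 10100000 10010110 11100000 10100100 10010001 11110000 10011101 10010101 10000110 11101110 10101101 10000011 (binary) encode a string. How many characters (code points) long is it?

8

Byte at offset 0: 0xD2 = 11010010 → 2-byte char (#1). Advance 2.
Byte at offset 2: 0xF0 = 11110000 → 4-byte char (#2). Advance 4.
Byte at offset 6: 0xF0 = 11110000 → 4-byte char (#3). Advance 4.
Byte at offset 10: 0xEB = 11101011 → 3-byte char (#4). Advance 3.
Byte at offset 13: 0xEC = 11101100 → 3-byte char (#5). Advance 3.
Byte at offset 16: 0xE0 = 11100000 → 3-byte char (#6). Advance 3.
Byte at offset 19: 0xF0 = 11110000 → 4-byte char (#7). Advance 4.
Byte at offset 23: 0xEE = 11101110 → 3-byte char (#8). Advance 3.
Reached end at offset 26 after 8 code points.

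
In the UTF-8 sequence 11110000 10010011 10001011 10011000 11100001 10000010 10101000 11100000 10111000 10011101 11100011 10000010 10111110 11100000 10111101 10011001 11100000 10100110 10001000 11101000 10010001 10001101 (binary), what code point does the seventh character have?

U+844D

Offset 0: leading byte 0xF0 = 11110000 → 4-byte char #1 = F0 93 8B 98.
Offset 4: leading byte 0xE1 = 11100001 → 3-byte char #2 = E1 82 A8.
Offset 7: leading byte 0xE0 = 11100000 → 3-byte char #3 = E0 B8 9D.
Offset 10: leading byte 0xE3 = 11100011 → 3-byte char #4 = E3 82 BE.
Offset 13: leading byte 0xE0 = 11100000 → 3-byte char #5 = E0 BD 99.
Offset 16: leading byte 0xE0 = 11100000 → 3-byte char #6 = E0 A6 88.
Offset 19: leading byte 0xE8 = 11101000 → 3-byte char #7 = E8 91 8D.
Leading byte 0xE8 = 11101000 matches 1110xxxx → 3-byte sequence.
Byte 1: 0xE8 = 11101000, payload 1000 (4 bits).
Byte 2: 0x91 = 10010001 (10xxxxxx ✓), payload 010001.
Byte 3: 0x8D = 10001101 (10xxxxxx ✓), payload 001101.
Concatenate: 1000010001001101 = 0x844D (16 bits → U+844D).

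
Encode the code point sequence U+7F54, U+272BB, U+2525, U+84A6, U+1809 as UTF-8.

U+7F54: 3-byte form → E7 BD 94.
U+272BB: 4-byte form → F0 A7 8A BB.
U+2525: 3-byte form → E2 94 A5.
U+84A6: 3-byte form → E8 92 A6.
U+1809: 3-byte form → E1 A0 89.
Concatenated (16 bytes): E7 BD 94 F0 A7 8A BB E2 94 A5 E8 92 A6 E1 A0 89.

E7 BD 94 F0 A7 8A BB E2 94 A5 E8 92 A6 E1 A0 89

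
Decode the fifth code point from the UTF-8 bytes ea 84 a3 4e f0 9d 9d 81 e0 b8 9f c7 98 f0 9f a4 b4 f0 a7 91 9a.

U+01D8

Offset 0: leading byte 0xEA = 11101010 → 3-byte char #1 = EA 84 A3.
Offset 3: leading byte 0x4E = 01001110 → 1-byte char #2 = 4E.
Offset 4: leading byte 0xF0 = 11110000 → 4-byte char #3 = F0 9D 9D 81.
Offset 8: leading byte 0xE0 = 11100000 → 3-byte char #4 = E0 B8 9F.
Offset 11: leading byte 0xC7 = 11000111 → 2-byte char #5 = C7 98.
Leading byte 0xC7 = 11000111 matches 110xxxxx → 2-byte sequence.
Byte 1: 0xC7 = 11000111, payload 00111 (5 bits).
Byte 2: 0x98 = 10011000 (10xxxxxx ✓), payload 011000.
Concatenate: 00111011000 = 0x1D8 (11 bits → U+01D8).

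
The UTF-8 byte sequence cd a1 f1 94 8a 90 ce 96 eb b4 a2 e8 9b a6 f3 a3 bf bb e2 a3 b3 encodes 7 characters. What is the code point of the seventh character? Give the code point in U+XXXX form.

U+28F3

Offset 0: leading byte 0xCD = 11001101 → 2-byte char #1 = CD A1.
Offset 2: leading byte 0xF1 = 11110001 → 4-byte char #2 = F1 94 8A 90.
Offset 6: leading byte 0xCE = 11001110 → 2-byte char #3 = CE 96.
Offset 8: leading byte 0xEB = 11101011 → 3-byte char #4 = EB B4 A2.
Offset 11: leading byte 0xE8 = 11101000 → 3-byte char #5 = E8 9B A6.
Offset 14: leading byte 0xF3 = 11110011 → 4-byte char #6 = F3 A3 BF BB.
Offset 18: leading byte 0xE2 = 11100010 → 3-byte char #7 = E2 A3 B3.
Leading byte 0xE2 = 11100010 matches 1110xxxx → 3-byte sequence.
Byte 1: 0xE2 = 11100010, payload 0010 (4 bits).
Byte 2: 0xA3 = 10100011 (10xxxxxx ✓), payload 100011.
Byte 3: 0xB3 = 10110011 (10xxxxxx ✓), payload 110011.
Concatenate: 0010100011110011 = 0x28F3 (16 bits → U+28F3).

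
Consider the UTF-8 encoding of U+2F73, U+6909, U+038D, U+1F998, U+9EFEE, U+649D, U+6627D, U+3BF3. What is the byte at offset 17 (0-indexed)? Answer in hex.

U+2F73 → 3-byte form E2 BD B3 at offsets 0–2.
U+6909 → 3-byte form E6 A4 89 at offsets 3–5.
U+038D → 2-byte form CE 8D at offsets 6–7.
U+1F998 → 4-byte form F0 9F A6 98 at offsets 8–11.
U+9EFEE → 4-byte form F2 9E BF AE at offsets 12–15.
U+649D → 3-byte form E6 92 9D at offsets 16–18.
Offset 17 falls in char 6's range; it's byte 2 of E6 92 9D = 0x92.

0x92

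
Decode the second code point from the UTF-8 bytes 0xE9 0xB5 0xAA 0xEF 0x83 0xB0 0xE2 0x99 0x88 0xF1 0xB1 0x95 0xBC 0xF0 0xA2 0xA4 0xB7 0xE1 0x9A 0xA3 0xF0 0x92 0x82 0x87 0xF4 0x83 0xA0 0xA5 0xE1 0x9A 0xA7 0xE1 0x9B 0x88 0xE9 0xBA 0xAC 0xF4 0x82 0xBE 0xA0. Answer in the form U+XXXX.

U+F0F0

Offset 0: leading byte 0xE9 = 11101001 → 3-byte char #1 = E9 B5 AA.
Offset 3: leading byte 0xEF = 11101111 → 3-byte char #2 = EF 83 B0.
Leading byte 0xEF = 11101111 matches 1110xxxx → 3-byte sequence.
Byte 1: 0xEF = 11101111, payload 1111 (4 bits).
Byte 2: 0x83 = 10000011 (10xxxxxx ✓), payload 000011.
Byte 3: 0xB0 = 10110000 (10xxxxxx ✓), payload 110000.
Concatenate: 1111000011110000 = 0xF0F0 (16 bits → U+F0F0).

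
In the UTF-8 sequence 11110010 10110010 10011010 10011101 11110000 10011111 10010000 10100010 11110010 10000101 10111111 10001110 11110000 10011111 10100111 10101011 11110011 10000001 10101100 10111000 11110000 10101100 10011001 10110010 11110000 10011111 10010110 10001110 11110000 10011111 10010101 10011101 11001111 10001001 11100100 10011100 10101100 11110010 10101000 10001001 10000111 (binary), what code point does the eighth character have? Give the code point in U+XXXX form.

Offset 0: leading byte 0xF2 = 11110010 → 4-byte char #1 = F2 B2 9A 9D.
Offset 4: leading byte 0xF0 = 11110000 → 4-byte char #2 = F0 9F 90 A2.
Offset 8: leading byte 0xF2 = 11110010 → 4-byte char #3 = F2 85 BF 8E.
Offset 12: leading byte 0xF0 = 11110000 → 4-byte char #4 = F0 9F A7 AB.
Offset 16: leading byte 0xF3 = 11110011 → 4-byte char #5 = F3 81 AC B8.
Offset 20: leading byte 0xF0 = 11110000 → 4-byte char #6 = F0 AC 99 B2.
Offset 24: leading byte 0xF0 = 11110000 → 4-byte char #7 = F0 9F 96 8E.
Offset 28: leading byte 0xF0 = 11110000 → 4-byte char #8 = F0 9F 95 9D.
Leading byte 0xF0 = 11110000 matches 11110xxx → 4-byte sequence.
Byte 1: 0xF0 = 11110000, payload 000 (3 bits).
Byte 2: 0x9F = 10011111 (10xxxxxx ✓), payload 011111.
Byte 3: 0x95 = 10010101 (10xxxxxx ✓), payload 010101.
Byte 4: 0x9D = 10011101 (10xxxxxx ✓), payload 011101.
Concatenate: 000011111010101011101 = 0x1F55D (21 bits → U+1F55D).

U+1F55D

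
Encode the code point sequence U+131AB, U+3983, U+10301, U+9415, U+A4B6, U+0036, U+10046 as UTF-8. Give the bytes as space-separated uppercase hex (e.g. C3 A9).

F0 93 86 AB E3 A6 83 F0 90 8C 81 E9 90 95 EA 92 B6 36 F0 90 81 86

U+131AB: 4-byte form → F0 93 86 AB.
U+3983: 3-byte form → E3 A6 83.
U+10301: 4-byte form → F0 90 8C 81.
U+9415: 3-byte form → E9 90 95.
U+A4B6: 3-byte form → EA 92 B6.
U+0036: 1-byte form → 36.
U+10046: 4-byte form → F0 90 81 86.
Concatenated (22 bytes): F0 93 86 AB E3 A6 83 F0 90 8C 81 E9 90 95 EA 92 B6 36 F0 90 81 86.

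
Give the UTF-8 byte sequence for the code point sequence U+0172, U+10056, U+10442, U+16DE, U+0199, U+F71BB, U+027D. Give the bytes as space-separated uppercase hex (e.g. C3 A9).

U+0172: 2-byte form → C5 B2.
U+10056: 4-byte form → F0 90 81 96.
U+10442: 4-byte form → F0 90 91 82.
U+16DE: 3-byte form → E1 9B 9E.
U+0199: 2-byte form → C6 99.
U+F71BB: 4-byte form → F3 B7 86 BB.
U+027D: 2-byte form → C9 BD.
Concatenated (21 bytes): C5 B2 F0 90 81 96 F0 90 91 82 E1 9B 9E C6 99 F3 B7 86 BB C9 BD.

C5 B2 F0 90 81 96 F0 90 91 82 E1 9B 9E C6 99 F3 B7 86 BB C9 BD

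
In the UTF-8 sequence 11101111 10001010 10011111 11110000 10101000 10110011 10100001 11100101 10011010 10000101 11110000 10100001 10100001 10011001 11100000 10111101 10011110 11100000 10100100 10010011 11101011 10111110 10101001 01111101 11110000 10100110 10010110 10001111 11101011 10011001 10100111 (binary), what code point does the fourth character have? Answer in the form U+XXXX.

U+21859

Offset 0: leading byte 0xEF = 11101111 → 3-byte char #1 = EF 8A 9F.
Offset 3: leading byte 0xF0 = 11110000 → 4-byte char #2 = F0 A8 B3 A1.
Offset 7: leading byte 0xE5 = 11100101 → 3-byte char #3 = E5 9A 85.
Offset 10: leading byte 0xF0 = 11110000 → 4-byte char #4 = F0 A1 A1 99.
Leading byte 0xF0 = 11110000 matches 11110xxx → 4-byte sequence.
Byte 1: 0xF0 = 11110000, payload 000 (3 bits).
Byte 2: 0xA1 = 10100001 (10xxxxxx ✓), payload 100001.
Byte 3: 0xA1 = 10100001 (10xxxxxx ✓), payload 100001.
Byte 4: 0x99 = 10011001 (10xxxxxx ✓), payload 011001.
Concatenate: 000100001100001011001 = 0x21859 (21 bits → U+21859).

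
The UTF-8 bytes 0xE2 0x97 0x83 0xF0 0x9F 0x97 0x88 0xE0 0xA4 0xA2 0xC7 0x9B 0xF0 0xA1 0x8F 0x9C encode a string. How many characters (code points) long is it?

5

Byte at offset 0: 0xE2 = 11100010 → 3-byte char (#1). Advance 3.
Byte at offset 3: 0xF0 = 11110000 → 4-byte char (#2). Advance 4.
Byte at offset 7: 0xE0 = 11100000 → 3-byte char (#3). Advance 3.
Byte at offset 10: 0xC7 = 11000111 → 2-byte char (#4). Advance 2.
Byte at offset 12: 0xF0 = 11110000 → 4-byte char (#5). Advance 4.
Reached end at offset 16 after 5 code points.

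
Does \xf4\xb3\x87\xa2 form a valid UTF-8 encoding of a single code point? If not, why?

Leading byte 0xF4 = 11110100 → 4-byte form.
Payload = 0x1331E2, which exceeds U+10FFFF, the maximum Unicode code point. (Leading bytes F5–FF, or F4 followed by ≥ 0x90, are invalid.)

invalid (encodes a value above U+10FFFF)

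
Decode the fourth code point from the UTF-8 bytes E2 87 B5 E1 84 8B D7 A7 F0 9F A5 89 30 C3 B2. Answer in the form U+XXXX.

Offset 0: leading byte 0xE2 = 11100010 → 3-byte char #1 = E2 87 B5.
Offset 3: leading byte 0xE1 = 11100001 → 3-byte char #2 = E1 84 8B.
Offset 6: leading byte 0xD7 = 11010111 → 2-byte char #3 = D7 A7.
Offset 8: leading byte 0xF0 = 11110000 → 4-byte char #4 = F0 9F A5 89.
Leading byte 0xF0 = 11110000 matches 11110xxx → 4-byte sequence.
Byte 1: 0xF0 = 11110000, payload 000 (3 bits).
Byte 2: 0x9F = 10011111 (10xxxxxx ✓), payload 011111.
Byte 3: 0xA5 = 10100101 (10xxxxxx ✓), payload 100101.
Byte 4: 0x89 = 10001001 (10xxxxxx ✓), payload 001001.
Concatenate: 000011111100101001001 = 0x1F949 (21 bits → U+1F949).

U+1F949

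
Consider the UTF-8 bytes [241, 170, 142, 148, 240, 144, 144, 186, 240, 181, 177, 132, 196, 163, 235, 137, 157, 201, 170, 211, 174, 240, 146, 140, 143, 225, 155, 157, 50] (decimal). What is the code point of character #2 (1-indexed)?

Offset 0: leading byte 0xF1 = 11110001 → 4-byte char #1 = F1 AA 8E 94.
Offset 4: leading byte 0xF0 = 11110000 → 4-byte char #2 = F0 90 90 BA.
Leading byte 0xF0 = 11110000 matches 11110xxx → 4-byte sequence.
Byte 1: 0xF0 = 11110000, payload 000 (3 bits).
Byte 2: 0x90 = 10010000 (10xxxxxx ✓), payload 010000.
Byte 3: 0x90 = 10010000 (10xxxxxx ✓), payload 010000.
Byte 4: 0xBA = 10111010 (10xxxxxx ✓), payload 111010.
Concatenate: 000010000010000111010 = 0x1043A (21 bits → U+1043A).

U+1043A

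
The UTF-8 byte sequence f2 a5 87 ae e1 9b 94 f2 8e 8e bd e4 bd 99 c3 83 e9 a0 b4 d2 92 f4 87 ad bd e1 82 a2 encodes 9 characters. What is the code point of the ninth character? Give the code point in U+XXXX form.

U+10A2

Offset 0: leading byte 0xF2 = 11110010 → 4-byte char #1 = F2 A5 87 AE.
Offset 4: leading byte 0xE1 = 11100001 → 3-byte char #2 = E1 9B 94.
Offset 7: leading byte 0xF2 = 11110010 → 4-byte char #3 = F2 8E 8E BD.
Offset 11: leading byte 0xE4 = 11100100 → 3-byte char #4 = E4 BD 99.
Offset 14: leading byte 0xC3 = 11000011 → 2-byte char #5 = C3 83.
Offset 16: leading byte 0xE9 = 11101001 → 3-byte char #6 = E9 A0 B4.
Offset 19: leading byte 0xD2 = 11010010 → 2-byte char #7 = D2 92.
Offset 21: leading byte 0xF4 = 11110100 → 4-byte char #8 = F4 87 AD BD.
Offset 25: leading byte 0xE1 = 11100001 → 3-byte char #9 = E1 82 A2.
Leading byte 0xE1 = 11100001 matches 1110xxxx → 3-byte sequence.
Byte 1: 0xE1 = 11100001, payload 0001 (4 bits).
Byte 2: 0x82 = 10000010 (10xxxxxx ✓), payload 000010.
Byte 3: 0xA2 = 10100010 (10xxxxxx ✓), payload 100010.
Concatenate: 0001000010100010 = 0x10A2 (16 bits → U+10A2).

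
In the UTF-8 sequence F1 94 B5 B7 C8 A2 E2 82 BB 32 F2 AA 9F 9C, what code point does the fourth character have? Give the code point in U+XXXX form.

Offset 0: leading byte 0xF1 = 11110001 → 4-byte char #1 = F1 94 B5 B7.
Offset 4: leading byte 0xC8 = 11001000 → 2-byte char #2 = C8 A2.
Offset 6: leading byte 0xE2 = 11100010 → 3-byte char #3 = E2 82 BB.
Offset 9: leading byte 0x32 = 00110010 → 1-byte char #4 = 32.
Leading byte 0x32 = 00110010 matches 0xxxxxxx → 1-byte sequence.
Byte 1: 0x32 = 00110010, payload 0110010 (7 bits).
Concatenate: 0110010 = 0x32 (7 bits → U+0032).

U+0032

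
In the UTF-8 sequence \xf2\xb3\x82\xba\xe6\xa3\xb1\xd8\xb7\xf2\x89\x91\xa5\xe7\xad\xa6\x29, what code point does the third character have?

Offset 0: leading byte 0xF2 = 11110010 → 4-byte char #1 = F2 B3 82 BA.
Offset 4: leading byte 0xE6 = 11100110 → 3-byte char #2 = E6 A3 B1.
Offset 7: leading byte 0xD8 = 11011000 → 2-byte char #3 = D8 B7.
Leading byte 0xD8 = 11011000 matches 110xxxxx → 2-byte sequence.
Byte 1: 0xD8 = 11011000, payload 11000 (5 bits).
Byte 2: 0xB7 = 10110111 (10xxxxxx ✓), payload 110111.
Concatenate: 11000110111 = 0x637 (11 bits → U+0637).

U+0637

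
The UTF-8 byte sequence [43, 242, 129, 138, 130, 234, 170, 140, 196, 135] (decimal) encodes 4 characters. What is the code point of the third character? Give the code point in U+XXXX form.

U+AA8C

Offset 0: leading byte 0x2B = 00101011 → 1-byte char #1 = 2B.
Offset 1: leading byte 0xF2 = 11110010 → 4-byte char #2 = F2 81 8A 82.
Offset 5: leading byte 0xEA = 11101010 → 3-byte char #3 = EA AA 8C.
Leading byte 0xEA = 11101010 matches 1110xxxx → 3-byte sequence.
Byte 1: 0xEA = 11101010, payload 1010 (4 bits).
Byte 2: 0xAA = 10101010 (10xxxxxx ✓), payload 101010.
Byte 3: 0x8C = 10001100 (10xxxxxx ✓), payload 001100.
Concatenate: 1010101010001100 = 0xAA8C (16 bits → U+AA8C).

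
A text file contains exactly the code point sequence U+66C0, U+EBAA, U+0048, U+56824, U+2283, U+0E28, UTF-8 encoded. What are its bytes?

U+66C0: 3-byte form → E6 9B 80.
U+EBAA: 3-byte form → EE AE AA.
U+0048: 1-byte form → 48.
U+56824: 4-byte form → F1 96 A0 A4.
U+2283: 3-byte form → E2 8A 83.
U+0E28: 3-byte form → E0 B8 A8.
Concatenated (17 bytes): E6 9B 80 EE AE AA 48 F1 96 A0 A4 E2 8A 83 E0 B8 A8.

E6 9B 80 EE AE AA 48 F1 96 A0 A4 E2 8A 83 E0 B8 A8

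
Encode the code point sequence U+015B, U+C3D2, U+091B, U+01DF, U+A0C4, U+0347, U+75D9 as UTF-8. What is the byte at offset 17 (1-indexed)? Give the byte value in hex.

0x97

1-indexed offset 17 is 0-indexed offset 16.
U+015B → 2-byte form C5 9B at offsets 0–1.
U+C3D2 → 3-byte form EC 8F 92 at offsets 2–4.
U+091B → 3-byte form E0 A4 9B at offsets 5–7.
U+01DF → 2-byte form C7 9F at offsets 8–9.
U+A0C4 → 3-byte form EA 83 84 at offsets 10–12.
U+0347 → 2-byte form CD 87 at offsets 13–14.
U+75D9 → 3-byte form E7 97 99 at offsets 15–17.
Offset 16 falls in char 7's range; it's byte 2 of E7 97 99 = 0x97.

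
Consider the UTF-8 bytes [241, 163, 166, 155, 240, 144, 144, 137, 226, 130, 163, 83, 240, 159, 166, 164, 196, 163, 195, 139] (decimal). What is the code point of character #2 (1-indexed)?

Offset 0: leading byte 0xF1 = 11110001 → 4-byte char #1 = F1 A3 A6 9B.
Offset 4: leading byte 0xF0 = 11110000 → 4-byte char #2 = F0 90 90 89.
Leading byte 0xF0 = 11110000 matches 11110xxx → 4-byte sequence.
Byte 1: 0xF0 = 11110000, payload 000 (3 bits).
Byte 2: 0x90 = 10010000 (10xxxxxx ✓), payload 010000.
Byte 3: 0x90 = 10010000 (10xxxxxx ✓), payload 010000.
Byte 4: 0x89 = 10001001 (10xxxxxx ✓), payload 001001.
Concatenate: 000010000010000001001 = 0x10409 (21 bits → U+10409).

U+10409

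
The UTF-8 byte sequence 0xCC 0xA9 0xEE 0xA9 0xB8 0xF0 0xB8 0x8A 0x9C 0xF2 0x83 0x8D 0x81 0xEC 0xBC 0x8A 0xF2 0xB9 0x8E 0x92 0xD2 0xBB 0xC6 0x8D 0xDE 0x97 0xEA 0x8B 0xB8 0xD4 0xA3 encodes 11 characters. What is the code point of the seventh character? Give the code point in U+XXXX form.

Offset 0: leading byte 0xCC = 11001100 → 2-byte char #1 = CC A9.
Offset 2: leading byte 0xEE = 11101110 → 3-byte char #2 = EE A9 B8.
Offset 5: leading byte 0xF0 = 11110000 → 4-byte char #3 = F0 B8 8A 9C.
Offset 9: leading byte 0xF2 = 11110010 → 4-byte char #4 = F2 83 8D 81.
Offset 13: leading byte 0xEC = 11101100 → 3-byte char #5 = EC BC 8A.
Offset 16: leading byte 0xF2 = 11110010 → 4-byte char #6 = F2 B9 8E 92.
Offset 20: leading byte 0xD2 = 11010010 → 2-byte char #7 = D2 BB.
Leading byte 0xD2 = 11010010 matches 110xxxxx → 2-byte sequence.
Byte 1: 0xD2 = 11010010, payload 10010 (5 bits).
Byte 2: 0xBB = 10111011 (10xxxxxx ✓), payload 111011.
Concatenate: 10010111011 = 0x4BB (11 bits → U+04BB).

U+04BB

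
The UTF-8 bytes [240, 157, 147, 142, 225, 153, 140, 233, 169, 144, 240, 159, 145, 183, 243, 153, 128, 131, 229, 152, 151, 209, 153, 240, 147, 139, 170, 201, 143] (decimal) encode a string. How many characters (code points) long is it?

9

Byte at offset 0: 0xF0 = 11110000 → 4-byte char (#1). Advance 4.
Byte at offset 4: 0xE1 = 11100001 → 3-byte char (#2). Advance 3.
Byte at offset 7: 0xE9 = 11101001 → 3-byte char (#3). Advance 3.
Byte at offset 10: 0xF0 = 11110000 → 4-byte char (#4). Advance 4.
Byte at offset 14: 0xF3 = 11110011 → 4-byte char (#5). Advance 4.
Byte at offset 18: 0xE5 = 11100101 → 3-byte char (#6). Advance 3.
Byte at offset 21: 0xD1 = 11010001 → 2-byte char (#7). Advance 2.
Byte at offset 23: 0xF0 = 11110000 → 4-byte char (#8). Advance 4.
Byte at offset 27: 0xC9 = 11001001 → 2-byte char (#9). Advance 2.
Reached end at offset 29 after 9 code points.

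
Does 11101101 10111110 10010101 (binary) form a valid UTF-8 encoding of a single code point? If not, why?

Structurally a 3-byte sequence; payload = 0xDF95.
But 0xDF95 is in U+D800–U+DFFF, the surrogate range. Surrogates are not Unicode scalar values and are forbidden in UTF-8.

invalid (encodes a surrogate (U+D800–U+DFFF))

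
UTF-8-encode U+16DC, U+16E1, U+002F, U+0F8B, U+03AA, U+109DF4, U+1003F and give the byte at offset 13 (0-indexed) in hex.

U+16DC → 3-byte form E1 9B 9C at offsets 0–2.
U+16E1 → 3-byte form E1 9B A1 at offsets 3–5.
U+002F → 1-byte form 2F at offsets 6–6.
U+0F8B → 3-byte form E0 BE 8B at offsets 7–9.
U+03AA → 2-byte form CE AA at offsets 10–11.
U+109DF4 → 4-byte form F4 89 B7 B4 at offsets 12–15.
Offset 13 falls in char 6's range; it's byte 2 of F4 89 B7 B4 = 0x89.

0x89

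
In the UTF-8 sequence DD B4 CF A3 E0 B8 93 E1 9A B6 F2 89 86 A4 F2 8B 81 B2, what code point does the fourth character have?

Offset 0: leading byte 0xDD = 11011101 → 2-byte char #1 = DD B4.
Offset 2: leading byte 0xCF = 11001111 → 2-byte char #2 = CF A3.
Offset 4: leading byte 0xE0 = 11100000 → 3-byte char #3 = E0 B8 93.
Offset 7: leading byte 0xE1 = 11100001 → 3-byte char #4 = E1 9A B6.
Leading byte 0xE1 = 11100001 matches 1110xxxx → 3-byte sequence.
Byte 1: 0xE1 = 11100001, payload 0001 (4 bits).
Byte 2: 0x9A = 10011010 (10xxxxxx ✓), payload 011010.
Byte 3: 0xB6 = 10110110 (10xxxxxx ✓), payload 110110.
Concatenate: 0001011010110110 = 0x16B6 (16 bits → U+16B6).

U+16B6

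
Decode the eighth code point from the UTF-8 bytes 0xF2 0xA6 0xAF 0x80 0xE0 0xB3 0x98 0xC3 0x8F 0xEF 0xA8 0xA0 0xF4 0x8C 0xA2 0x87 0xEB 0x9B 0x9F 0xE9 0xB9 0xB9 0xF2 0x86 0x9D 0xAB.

U+8676B

Offset 0: leading byte 0xF2 = 11110010 → 4-byte char #1 = F2 A6 AF 80.
Offset 4: leading byte 0xE0 = 11100000 → 3-byte char #2 = E0 B3 98.
Offset 7: leading byte 0xC3 = 11000011 → 2-byte char #3 = C3 8F.
Offset 9: leading byte 0xEF = 11101111 → 3-byte char #4 = EF A8 A0.
Offset 12: leading byte 0xF4 = 11110100 → 4-byte char #5 = F4 8C A2 87.
Offset 16: leading byte 0xEB = 11101011 → 3-byte char #6 = EB 9B 9F.
Offset 19: leading byte 0xE9 = 11101001 → 3-byte char #7 = E9 B9 B9.
Offset 22: leading byte 0xF2 = 11110010 → 4-byte char #8 = F2 86 9D AB.
Leading byte 0xF2 = 11110010 matches 11110xxx → 4-byte sequence.
Byte 1: 0xF2 = 11110010, payload 010 (3 bits).
Byte 2: 0x86 = 10000110 (10xxxxxx ✓), payload 000110.
Byte 3: 0x9D = 10011101 (10xxxxxx ✓), payload 011101.
Byte 4: 0xAB = 10101011 (10xxxxxx ✓), payload 101011.
Concatenate: 010000110011101101011 = 0x8676B (21 bits → U+8676B).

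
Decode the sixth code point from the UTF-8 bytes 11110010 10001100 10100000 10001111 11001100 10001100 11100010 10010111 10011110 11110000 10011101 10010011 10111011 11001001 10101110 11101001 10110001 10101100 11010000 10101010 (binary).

U+9C6C

Offset 0: leading byte 0xF2 = 11110010 → 4-byte char #1 = F2 8C A0 8F.
Offset 4: leading byte 0xCC = 11001100 → 2-byte char #2 = CC 8C.
Offset 6: leading byte 0xE2 = 11100010 → 3-byte char #3 = E2 97 9E.
Offset 9: leading byte 0xF0 = 11110000 → 4-byte char #4 = F0 9D 93 BB.
Offset 13: leading byte 0xC9 = 11001001 → 2-byte char #5 = C9 AE.
Offset 15: leading byte 0xE9 = 11101001 → 3-byte char #6 = E9 B1 AC.
Leading byte 0xE9 = 11101001 matches 1110xxxx → 3-byte sequence.
Byte 1: 0xE9 = 11101001, payload 1001 (4 bits).
Byte 2: 0xB1 = 10110001 (10xxxxxx ✓), payload 110001.
Byte 3: 0xAC = 10101100 (10xxxxxx ✓), payload 101100.
Concatenate: 1001110001101100 = 0x9C6C (16 bits → U+9C6C).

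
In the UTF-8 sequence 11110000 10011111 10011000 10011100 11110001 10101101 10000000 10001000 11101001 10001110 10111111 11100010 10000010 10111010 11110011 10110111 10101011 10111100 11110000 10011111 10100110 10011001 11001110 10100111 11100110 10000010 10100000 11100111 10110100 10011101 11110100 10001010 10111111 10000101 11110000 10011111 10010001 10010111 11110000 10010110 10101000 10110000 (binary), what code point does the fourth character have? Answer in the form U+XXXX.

Offset 0: leading byte 0xF0 = 11110000 → 4-byte char #1 = F0 9F 98 9C.
Offset 4: leading byte 0xF1 = 11110001 → 4-byte char #2 = F1 AD 80 88.
Offset 8: leading byte 0xE9 = 11101001 → 3-byte char #3 = E9 8E BF.
Offset 11: leading byte 0xE2 = 11100010 → 3-byte char #4 = E2 82 BA.
Leading byte 0xE2 = 11100010 matches 1110xxxx → 3-byte sequence.
Byte 1: 0xE2 = 11100010, payload 0010 (4 bits).
Byte 2: 0x82 = 10000010 (10xxxxxx ✓), payload 000010.
Byte 3: 0xBA = 10111010 (10xxxxxx ✓), payload 111010.
Concatenate: 0010000010111010 = 0x20BA (16 bits → U+20BA).

U+20BA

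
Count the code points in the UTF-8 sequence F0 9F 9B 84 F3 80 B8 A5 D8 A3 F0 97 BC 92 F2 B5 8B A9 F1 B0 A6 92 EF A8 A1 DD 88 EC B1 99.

9

Byte at offset 0: 0xF0 = 11110000 → 4-byte char (#1). Advance 4.
Byte at offset 4: 0xF3 = 11110011 → 4-byte char (#2). Advance 4.
Byte at offset 8: 0xD8 = 11011000 → 2-byte char (#3). Advance 2.
Byte at offset 10: 0xF0 = 11110000 → 4-byte char (#4). Advance 4.
Byte at offset 14: 0xF2 = 11110010 → 4-byte char (#5). Advance 4.
Byte at offset 18: 0xF1 = 11110001 → 4-byte char (#6). Advance 4.
Byte at offset 22: 0xEF = 11101111 → 3-byte char (#7). Advance 3.
Byte at offset 25: 0xDD = 11011101 → 2-byte char (#8). Advance 2.
Byte at offset 27: 0xEC = 11101100 → 3-byte char (#9). Advance 3.
Reached end at offset 30 after 9 code points.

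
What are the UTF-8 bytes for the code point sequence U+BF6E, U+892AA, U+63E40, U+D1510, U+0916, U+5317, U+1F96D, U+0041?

EB BD AE F2 89 8A AA F1 A3 B9 80 F3 91 94 90 E0 A4 96 E5 8C 97 F0 9F A5 AD 41

U+BF6E: 3-byte form → EB BD AE.
U+892AA: 4-byte form → F2 89 8A AA.
U+63E40: 4-byte form → F1 A3 B9 80.
U+D1510: 4-byte form → F3 91 94 90.
U+0916: 3-byte form → E0 A4 96.
U+5317: 3-byte form → E5 8C 97.
U+1F96D: 4-byte form → F0 9F A5 AD.
U+0041: 1-byte form → 41.
Concatenated (26 bytes): EB BD AE F2 89 8A AA F1 A3 B9 80 F3 91 94 90 E0 A4 96 E5 8C 97 F0 9F A5 AD 41.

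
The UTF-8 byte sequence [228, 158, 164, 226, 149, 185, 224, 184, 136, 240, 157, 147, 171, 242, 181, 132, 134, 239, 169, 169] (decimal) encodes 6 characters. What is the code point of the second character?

Offset 0: leading byte 0xE4 = 11100100 → 3-byte char #1 = E4 9E A4.
Offset 3: leading byte 0xE2 = 11100010 → 3-byte char #2 = E2 95 B9.
Leading byte 0xE2 = 11100010 matches 1110xxxx → 3-byte sequence.
Byte 1: 0xE2 = 11100010, payload 0010 (4 bits).
Byte 2: 0x95 = 10010101 (10xxxxxx ✓), payload 010101.
Byte 3: 0xB9 = 10111001 (10xxxxxx ✓), payload 111001.
Concatenate: 0010010101111001 = 0x2579 (16 bits → U+2579).

U+2579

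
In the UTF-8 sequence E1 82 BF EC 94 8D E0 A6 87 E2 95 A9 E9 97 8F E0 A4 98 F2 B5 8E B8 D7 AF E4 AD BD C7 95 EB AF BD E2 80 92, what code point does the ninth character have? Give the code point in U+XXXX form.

U+4B7D

Offset 0: leading byte 0xE1 = 11100001 → 3-byte char #1 = E1 82 BF.
Offset 3: leading byte 0xEC = 11101100 → 3-byte char #2 = EC 94 8D.
Offset 6: leading byte 0xE0 = 11100000 → 3-byte char #3 = E0 A6 87.
Offset 9: leading byte 0xE2 = 11100010 → 3-byte char #4 = E2 95 A9.
Offset 12: leading byte 0xE9 = 11101001 → 3-byte char #5 = E9 97 8F.
Offset 15: leading byte 0xE0 = 11100000 → 3-byte char #6 = E0 A4 98.
Offset 18: leading byte 0xF2 = 11110010 → 4-byte char #7 = F2 B5 8E B8.
Offset 22: leading byte 0xD7 = 11010111 → 2-byte char #8 = D7 AF.
Offset 24: leading byte 0xE4 = 11100100 → 3-byte char #9 = E4 AD BD.
Leading byte 0xE4 = 11100100 matches 1110xxxx → 3-byte sequence.
Byte 1: 0xE4 = 11100100, payload 0100 (4 bits).
Byte 2: 0xAD = 10101101 (10xxxxxx ✓), payload 101101.
Byte 3: 0xBD = 10111101 (10xxxxxx ✓), payload 111101.
Concatenate: 0100101101111101 = 0x4B7D (16 bits → U+4B7D).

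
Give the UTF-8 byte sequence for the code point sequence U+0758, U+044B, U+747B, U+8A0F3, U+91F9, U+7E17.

U+0758: 2-byte form → DD 98.
U+044B: 2-byte form → D1 8B.
U+747B: 3-byte form → E7 91 BB.
U+8A0F3: 4-byte form → F2 8A 83 B3.
U+91F9: 3-byte form → E9 87 B9.
U+7E17: 3-byte form → E7 B8 97.
Concatenated (17 bytes): DD 98 D1 8B E7 91 BB F2 8A 83 B3 E9 87 B9 E7 B8 97.

DD 98 D1 8B E7 91 BB F2 8A 83 B3 E9 87 B9 E7 B8 97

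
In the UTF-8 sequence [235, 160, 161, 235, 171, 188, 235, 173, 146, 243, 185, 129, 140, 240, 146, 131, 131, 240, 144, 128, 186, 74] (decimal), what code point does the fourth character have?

Offset 0: leading byte 0xEB = 11101011 → 3-byte char #1 = EB A0 A1.
Offset 3: leading byte 0xEB = 11101011 → 3-byte char #2 = EB AB BC.
Offset 6: leading byte 0xEB = 11101011 → 3-byte char #3 = EB AD 92.
Offset 9: leading byte 0xF3 = 11110011 → 4-byte char #4 = F3 B9 81 8C.
Leading byte 0xF3 = 11110011 matches 11110xxx → 4-byte sequence.
Byte 1: 0xF3 = 11110011, payload 011 (3 bits).
Byte 2: 0xB9 = 10111001 (10xxxxxx ✓), payload 111001.
Byte 3: 0x81 = 10000001 (10xxxxxx ✓), payload 000001.
Byte 4: 0x8C = 10001100 (10xxxxxx ✓), payload 001100.
Concatenate: 011111001000001001100 = 0xF904C (21 bits → U+F904C).

U+F904C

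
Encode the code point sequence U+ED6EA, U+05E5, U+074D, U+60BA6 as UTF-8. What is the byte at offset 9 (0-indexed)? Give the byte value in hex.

0xA0

U+ED6EA → 4-byte form F3 AD 9B AA at offsets 0–3.
U+05E5 → 2-byte form D7 A5 at offsets 4–5.
U+074D → 2-byte form DD 8D at offsets 6–7.
U+60BA6 → 4-byte form F1 A0 AE A6 at offsets 8–11.
Offset 9 falls in char 4's range; it's byte 2 of F1 A0 AE A6 = 0xA0.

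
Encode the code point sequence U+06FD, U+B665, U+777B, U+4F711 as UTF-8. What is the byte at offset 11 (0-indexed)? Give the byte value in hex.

0x91

U+06FD → 2-byte form DB BD at offsets 0–1.
U+B665 → 3-byte form EB 99 A5 at offsets 2–4.
U+777B → 3-byte form E7 9D BB at offsets 5–7.
U+4F711 → 4-byte form F1 8F 9C 91 at offsets 8–11.
Offset 11 falls in char 4's range; it's byte 4 of F1 8F 9C 91 = 0x91.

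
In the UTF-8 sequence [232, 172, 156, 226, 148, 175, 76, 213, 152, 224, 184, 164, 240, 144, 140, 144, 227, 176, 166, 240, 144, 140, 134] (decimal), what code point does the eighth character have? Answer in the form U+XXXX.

U+10306

Offset 0: leading byte 0xE8 = 11101000 → 3-byte char #1 = E8 AC 9C.
Offset 3: leading byte 0xE2 = 11100010 → 3-byte char #2 = E2 94 AF.
Offset 6: leading byte 0x4C = 01001100 → 1-byte char #3 = 4C.
Offset 7: leading byte 0xD5 = 11010101 → 2-byte char #4 = D5 98.
Offset 9: leading byte 0xE0 = 11100000 → 3-byte char #5 = E0 B8 A4.
Offset 12: leading byte 0xF0 = 11110000 → 4-byte char #6 = F0 90 8C 90.
Offset 16: leading byte 0xE3 = 11100011 → 3-byte char #7 = E3 B0 A6.
Offset 19: leading byte 0xF0 = 11110000 → 4-byte char #8 = F0 90 8C 86.
Leading byte 0xF0 = 11110000 matches 11110xxx → 4-byte sequence.
Byte 1: 0xF0 = 11110000, payload 000 (3 bits).
Byte 2: 0x90 = 10010000 (10xxxxxx ✓), payload 010000.
Byte 3: 0x8C = 10001100 (10xxxxxx ✓), payload 001100.
Byte 4: 0x86 = 10000110 (10xxxxxx ✓), payload 000110.
Concatenate: 000010000001100000110 = 0x10306 (21 bits → U+10306).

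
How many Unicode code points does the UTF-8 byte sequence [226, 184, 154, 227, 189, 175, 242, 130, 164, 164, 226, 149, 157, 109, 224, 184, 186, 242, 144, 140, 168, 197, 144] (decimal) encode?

Byte at offset 0: 0xE2 = 11100010 → 3-byte char (#1). Advance 3.
Byte at offset 3: 0xE3 = 11100011 → 3-byte char (#2). Advance 3.
Byte at offset 6: 0xF2 = 11110010 → 4-byte char (#3). Advance 4.
Byte at offset 10: 0xE2 = 11100010 → 3-byte char (#4). Advance 3.
Byte at offset 13: 0x6D = 01101101 → 1-byte char (#5). Advance 1.
Byte at offset 14: 0xE0 = 11100000 → 3-byte char (#6). Advance 3.
Byte at offset 17: 0xF2 = 11110010 → 4-byte char (#7). Advance 4.
Byte at offset 21: 0xC5 = 11000101 → 2-byte char (#8). Advance 2.
Reached end at offset 23 after 8 code points.

8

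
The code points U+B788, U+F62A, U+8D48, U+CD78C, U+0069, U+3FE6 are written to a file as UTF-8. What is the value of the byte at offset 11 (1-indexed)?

0x8D

1-indexed offset 11 is 0-indexed offset 10.
U+B788 → 3-byte form EB 9E 88 at offsets 0–2.
U+F62A → 3-byte form EF 98 AA at offsets 3–5.
U+8D48 → 3-byte form E8 B5 88 at offsets 6–8.
U+CD78C → 4-byte form F3 8D 9E 8C at offsets 9–12.
Offset 10 falls in char 4's range; it's byte 2 of F3 8D 9E 8C = 0x8D.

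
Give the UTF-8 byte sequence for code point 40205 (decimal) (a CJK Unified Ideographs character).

E9 B4 8D

U+9D0D = 0x9D0D = 40205 decimal. In range U+0800–U+FFFF → 3-byte form: 1110xxxx 10xxxxxx 10xxxxxx.
Binary (16 bits): 1001110100001101.
Split 4+6+6: 1001 | 110100 | 001101.
Byte 1: 11101001 = 0xE9.
Byte 2: 10110100 = 0xB4.
Byte 3: 10001101 = 0x8D.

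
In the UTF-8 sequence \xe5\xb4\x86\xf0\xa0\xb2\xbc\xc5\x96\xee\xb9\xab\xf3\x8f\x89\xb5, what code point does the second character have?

U+20CBC

Offset 0: leading byte 0xE5 = 11100101 → 3-byte char #1 = E5 B4 86.
Offset 3: leading byte 0xF0 = 11110000 → 4-byte char #2 = F0 A0 B2 BC.
Leading byte 0xF0 = 11110000 matches 11110xxx → 4-byte sequence.
Byte 1: 0xF0 = 11110000, payload 000 (3 bits).
Byte 2: 0xA0 = 10100000 (10xxxxxx ✓), payload 100000.
Byte 3: 0xB2 = 10110010 (10xxxxxx ✓), payload 110010.
Byte 4: 0xBC = 10111100 (10xxxxxx ✓), payload 111100.
Concatenate: 000100000110010111100 = 0x20CBC (21 bits → U+20CBC).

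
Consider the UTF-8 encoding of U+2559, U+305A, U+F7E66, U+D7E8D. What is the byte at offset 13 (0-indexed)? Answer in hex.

0x8D

U+2559 → 3-byte form E2 95 99 at offsets 0–2.
U+305A → 3-byte form E3 81 9A at offsets 3–5.
U+F7E66 → 4-byte form F3 B7 B9 A6 at offsets 6–9.
U+D7E8D → 4-byte form F3 97 BA 8D at offsets 10–13.
Offset 13 falls in char 4's range; it's byte 4 of F3 97 BA 8D = 0x8D.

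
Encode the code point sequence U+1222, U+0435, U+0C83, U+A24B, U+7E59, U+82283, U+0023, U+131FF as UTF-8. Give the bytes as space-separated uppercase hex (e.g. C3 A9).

E1 88 A2 D0 B5 E0 B2 83 EA 89 8B E7 B9 99 F2 82 8A 83 23 F0 93 87 BF

U+1222: 3-byte form → E1 88 A2.
U+0435: 2-byte form → D0 B5.
U+0C83: 3-byte form → E0 B2 83.
U+A24B: 3-byte form → EA 89 8B.
U+7E59: 3-byte form → E7 B9 99.
U+82283: 4-byte form → F2 82 8A 83.
U+0023: 1-byte form → 23.
U+131FF: 4-byte form → F0 93 87 BF.
Concatenated (23 bytes): E1 88 A2 D0 B5 E0 B2 83 EA 89 8B E7 B9 99 F2 82 8A 83 23 F0 93 87 BF.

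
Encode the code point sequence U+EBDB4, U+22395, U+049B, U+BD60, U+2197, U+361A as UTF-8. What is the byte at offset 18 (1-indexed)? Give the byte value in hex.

0x98

1-indexed offset 18 is 0-indexed offset 17.
U+EBDB4 → 4-byte form F3 AB B6 B4 at offsets 0–3.
U+22395 → 4-byte form F0 A2 8E 95 at offsets 4–7.
U+049B → 2-byte form D2 9B at offsets 8–9.
U+BD60 → 3-byte form EB B5 A0 at offsets 10–12.
U+2197 → 3-byte form E2 86 97 at offsets 13–15.
U+361A → 3-byte form E3 98 9A at offsets 16–18.
Offset 17 falls in char 6's range; it's byte 2 of E3 98 9A = 0x98.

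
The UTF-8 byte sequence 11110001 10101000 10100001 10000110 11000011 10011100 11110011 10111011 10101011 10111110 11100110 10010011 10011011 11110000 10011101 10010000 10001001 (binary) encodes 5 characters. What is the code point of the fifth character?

Offset 0: leading byte 0xF1 = 11110001 → 4-byte char #1 = F1 A8 A1 86.
Offset 4: leading byte 0xC3 = 11000011 → 2-byte char #2 = C3 9C.
Offset 6: leading byte 0xF3 = 11110011 → 4-byte char #3 = F3 BB AB BE.
Offset 10: leading byte 0xE6 = 11100110 → 3-byte char #4 = E6 93 9B.
Offset 13: leading byte 0xF0 = 11110000 → 4-byte char #5 = F0 9D 90 89.
Leading byte 0xF0 = 11110000 matches 11110xxx → 4-byte sequence.
Byte 1: 0xF0 = 11110000, payload 000 (3 bits).
Byte 2: 0x9D = 10011101 (10xxxxxx ✓), payload 011101.
Byte 3: 0x90 = 10010000 (10xxxxxx ✓), payload 010000.
Byte 4: 0x89 = 10001001 (10xxxxxx ✓), payload 001001.
Concatenate: 000011101010000001001 = 0x1D409 (21 bits → U+1D409).

U+1D409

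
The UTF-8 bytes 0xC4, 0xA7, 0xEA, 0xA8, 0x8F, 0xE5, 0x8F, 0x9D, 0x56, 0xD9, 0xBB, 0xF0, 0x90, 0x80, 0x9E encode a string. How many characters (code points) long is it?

6

Byte at offset 0: 0xC4 = 11000100 → 2-byte char (#1). Advance 2.
Byte at offset 2: 0xEA = 11101010 → 3-byte char (#2). Advance 3.
Byte at offset 5: 0xE5 = 11100101 → 3-byte char (#3). Advance 3.
Byte at offset 8: 0x56 = 01010110 → 1-byte char (#4). Advance 1.
Byte at offset 9: 0xD9 = 11011001 → 2-byte char (#5). Advance 2.
Byte at offset 11: 0xF0 = 11110000 → 4-byte char (#6). Advance 4.
Reached end at offset 15 after 6 code points.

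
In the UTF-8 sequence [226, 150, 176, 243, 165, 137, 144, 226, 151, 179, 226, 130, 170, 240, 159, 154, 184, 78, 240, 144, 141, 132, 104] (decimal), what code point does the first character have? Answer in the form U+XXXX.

U+25B0

Offset 0: leading byte 0xE2 = 11100010 → 3-byte char #1 = E2 96 B0.
Leading byte 0xE2 = 11100010 matches 1110xxxx → 3-byte sequence.
Byte 1: 0xE2 = 11100010, payload 0010 (4 bits).
Byte 2: 0x96 = 10010110 (10xxxxxx ✓), payload 010110.
Byte 3: 0xB0 = 10110000 (10xxxxxx ✓), payload 110000.
Concatenate: 0010010110110000 = 0x25B0 (16 bits → U+25B0).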